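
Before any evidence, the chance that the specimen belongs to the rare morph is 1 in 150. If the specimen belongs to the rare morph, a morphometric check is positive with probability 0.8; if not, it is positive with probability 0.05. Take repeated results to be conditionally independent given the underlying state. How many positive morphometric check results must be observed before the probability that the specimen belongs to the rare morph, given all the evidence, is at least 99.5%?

4

Prior odds: (1/150) ÷ (149/150) = 1/149.
Likelihood ratio of a positive = 0.8/0.05 = 16.
Target odds: 0.995 ÷ 0.005 = 199.
Require 16ⁿ ≥ 199 ÷ (1/149) = 29651.
16³ = 4096 falls short of 29651 but 16⁴ = 65536 reaches it, so n = 4.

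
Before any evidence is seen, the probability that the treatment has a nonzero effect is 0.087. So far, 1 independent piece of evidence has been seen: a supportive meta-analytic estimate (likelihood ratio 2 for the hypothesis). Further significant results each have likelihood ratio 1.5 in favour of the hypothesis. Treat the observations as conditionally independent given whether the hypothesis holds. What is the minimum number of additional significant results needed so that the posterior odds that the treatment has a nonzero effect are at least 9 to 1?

Prior odds = 0.087/0.913 = 87/913.
Bayes factor of the evidence already in hand = 2.
Odds after that evidence = (87/913) × 2 = 174/913.
Target odds = 9.
Need 1.5ⁿ ≥ 9 ÷ (174/913) = 2739/58.
1.5⁹ = 19683/512 falls short of 2739/58 but 1.5¹⁰ = 59049/1024 reaches it, so n = 10.

10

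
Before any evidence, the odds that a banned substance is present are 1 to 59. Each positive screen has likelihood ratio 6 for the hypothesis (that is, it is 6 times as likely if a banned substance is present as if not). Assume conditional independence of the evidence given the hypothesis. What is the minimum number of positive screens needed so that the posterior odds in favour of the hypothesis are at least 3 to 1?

3

Prior odds = 1/59.
Likelihood ratio per positive screen = 6.
Target odds = 3.
Need (1/59) × 6ⁿ ≥ 3, i.e. 6ⁿ ≥ 177.
6² = 36 falls short of 177 but 6³ = 216 reaches it, so n = 3.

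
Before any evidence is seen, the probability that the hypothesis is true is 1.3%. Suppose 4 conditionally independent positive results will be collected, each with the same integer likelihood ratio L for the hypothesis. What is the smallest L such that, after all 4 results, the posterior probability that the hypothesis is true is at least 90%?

6

Prior odds = 0.013/0.987 = 13/987.
Target odds = 0.9/0.1 = 9.
Need L⁴ ≥ 9 ÷ (13/987) = 8883/13.
5⁴ = 625 < 8883/13 ≤ 1296 = 6⁴, so L = 6.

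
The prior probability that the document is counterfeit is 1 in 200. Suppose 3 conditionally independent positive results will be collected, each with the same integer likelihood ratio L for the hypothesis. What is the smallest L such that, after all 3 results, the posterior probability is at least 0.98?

Prior odds = 0.005/0.995 = 1/199.
Target odds = 0.98/0.02 = 49.
Need L³ ≥ 49 ÷ (1/199) = 9751.
21³ = 9261 < 9751 ≤ 10648 = 22³, so L = 22.

22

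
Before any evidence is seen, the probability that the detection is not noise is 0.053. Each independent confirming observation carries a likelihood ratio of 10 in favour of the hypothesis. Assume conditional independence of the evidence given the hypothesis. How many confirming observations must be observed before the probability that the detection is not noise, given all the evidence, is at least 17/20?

Prior odds = 0.053/0.947 = 53/947.
Likelihood ratio per confirming observation = 10.
Target posterior odds = 0.85/0.15 = 17/3.
Require 10ⁿ ≥ 17/3 ÷ (53/947) = 16099/159.
10² = 100 falls short of 16099/159 but 10³ = 1000 reaches it, so n = 3.

3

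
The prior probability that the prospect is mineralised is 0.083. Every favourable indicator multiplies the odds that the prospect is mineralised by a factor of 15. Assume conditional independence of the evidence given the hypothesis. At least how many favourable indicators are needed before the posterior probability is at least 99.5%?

Prior odds = 0.083/0.917 = 83/917.
Likelihood ratio per favourable indicator = 15.
Target odds: 0.995 ÷ 0.005 = 199.
Need (83/917) × 15ⁿ ≥ 199, i.e. 15ⁿ ≥ 182483/83.
15² = 225 falls short of 182483/83 but 15³ = 3375 reaches it, so n = 3.

3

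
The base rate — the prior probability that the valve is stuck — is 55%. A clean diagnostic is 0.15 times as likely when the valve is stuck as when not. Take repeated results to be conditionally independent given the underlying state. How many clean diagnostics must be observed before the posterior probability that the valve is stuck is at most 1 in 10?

Prior odds = 0.55/0.45 = 11/9.
Likelihood ratio per clean diagnostic = 0.15.
Target posterior odds = 0.1/0.9 = 1/9.
Require 0.15ⁿ ≤ 1/9 ÷ (11/9) = 1/11.
0.15¹ = 0.15 is still above 1/11 but 0.15² = 0.0225 is at or below it, so n = 2.

2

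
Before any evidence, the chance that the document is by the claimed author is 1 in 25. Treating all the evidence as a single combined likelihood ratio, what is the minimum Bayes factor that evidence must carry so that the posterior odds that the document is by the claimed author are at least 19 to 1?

456

Prior odds = 0.04/0.96 = 1/24.
Target odds = 19.
Required Bayes factor = 19 ÷ (1/24) = 456.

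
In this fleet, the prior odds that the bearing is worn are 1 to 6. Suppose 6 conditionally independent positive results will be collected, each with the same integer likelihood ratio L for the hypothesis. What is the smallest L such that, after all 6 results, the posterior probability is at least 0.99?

Prior odds = 1/6.
Target odds = 0.99/0.01 = 99.
Need L⁶ ≥ 99 ÷ (1/6) = 594.
2⁶ = 64 < 594 ≤ 729 = 3⁶, so L = 3.

3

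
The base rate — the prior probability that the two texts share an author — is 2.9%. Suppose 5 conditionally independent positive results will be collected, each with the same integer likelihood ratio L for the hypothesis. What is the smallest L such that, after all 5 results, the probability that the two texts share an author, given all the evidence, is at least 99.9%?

9

Prior odds = 0.029/0.971 = 29/971.
Target odds = 0.999/0.001 = 999.
Need L⁵ ≥ 999 ÷ (29/971) = 970029/29.
8⁵ = 32768 < 970029/29 ≤ 59049 = 9⁵, so L = 9.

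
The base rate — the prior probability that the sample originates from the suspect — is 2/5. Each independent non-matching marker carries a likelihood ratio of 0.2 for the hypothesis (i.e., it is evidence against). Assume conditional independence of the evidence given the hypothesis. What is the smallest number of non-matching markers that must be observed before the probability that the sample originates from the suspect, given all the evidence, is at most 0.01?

Prior odds: 0.4 ÷ 0.6 = 2/3.
Likelihood ratio per non-matching marker = 0.2.
Target posterior odds = 0.01/0.99 = 1/99.
Require 0.2ⁿ ≤ 1/99 ÷ (2/3) = 1/66.
0.2² = 0.04 is still above 1/66 but 0.2³ = 0.008 is at or below it, so n = 3.

3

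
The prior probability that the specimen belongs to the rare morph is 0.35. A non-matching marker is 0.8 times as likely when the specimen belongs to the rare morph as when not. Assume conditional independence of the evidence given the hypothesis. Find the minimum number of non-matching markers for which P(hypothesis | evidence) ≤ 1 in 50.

15

Prior odds = 0.35/0.65 = 7/13.
Likelihood ratio per non-matching marker = 0.8.
Target posterior odds = 0.02/0.98 = 1/49.
Need (7/13) × 0.8ⁿ ≤ 1/49, i.e. 0.8ⁿ ≤ 13/343.
0.8¹⁴ ≈0.0439805 is still above 13/343 but 0.8¹⁵ ≈0.0351844 is at or below it, so n = 15.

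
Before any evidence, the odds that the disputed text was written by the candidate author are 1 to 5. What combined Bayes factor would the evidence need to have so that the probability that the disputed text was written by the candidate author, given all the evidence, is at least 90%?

45

Prior odds = 0.2.
Target odds = 0.9/0.1 = 9.
Required Bayes factor = 9 ÷ 0.2 = 45.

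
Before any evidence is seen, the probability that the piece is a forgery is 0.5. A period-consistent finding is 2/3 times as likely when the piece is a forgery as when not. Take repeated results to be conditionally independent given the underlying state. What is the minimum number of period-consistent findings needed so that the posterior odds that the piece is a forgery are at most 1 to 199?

14

Prior odds = 0.5/0.5 = 1.
Likelihood ratio per period-consistent finding = 2/3.
Target odds = 1/199.
Require (2/3)ⁿ ≤ 1/199 ÷ 1 = 1/199.
(2/3)¹³ = 8192/1594323 is still above 1/199 but (2/3)¹⁴ = 16384/4782969 is at or below it, so n = 14.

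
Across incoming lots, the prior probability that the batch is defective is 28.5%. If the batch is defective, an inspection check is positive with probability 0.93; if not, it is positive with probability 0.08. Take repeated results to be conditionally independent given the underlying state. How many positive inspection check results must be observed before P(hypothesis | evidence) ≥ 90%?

2

Prior odds: 0.285 ÷ 0.715 = 57/143.
Likelihood ratio of a positive = 0.93/0.08 = 11.625.
Target posterior odds = 0.9/0.1 = 9.
Require 11.625ⁿ ≥ 9 ÷ (57/143) = 429/19.
11.625¹ = 11.625 falls short of 429/19 but 11.625² = 135.140625 reaches it, so n = 2.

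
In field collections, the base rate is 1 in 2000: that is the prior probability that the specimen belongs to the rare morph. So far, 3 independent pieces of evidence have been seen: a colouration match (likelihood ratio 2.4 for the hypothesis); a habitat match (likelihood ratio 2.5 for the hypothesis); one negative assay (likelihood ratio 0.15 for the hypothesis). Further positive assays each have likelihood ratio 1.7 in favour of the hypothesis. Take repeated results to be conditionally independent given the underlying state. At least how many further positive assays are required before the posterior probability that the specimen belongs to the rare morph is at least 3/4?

17

Prior odds = 0.0005/0.9995 = 1/1999.
Combined Bayes factor of the evidence already in hand = 2.4 × 2.5 × 0.15 = 0.9.
Odds after that evidence = (1/1999) × 0.9 = 9/19990.
Target odds = 0.75/0.25 = 3.
Need 1.7ⁿ ≥ 3 ÷ (9/19990) = 19990/3.
1.7¹⁶ ≈4866.12 falls short of 19990/3 but 1.7¹⁷ ≈8272.4 reaches it, so n = 17.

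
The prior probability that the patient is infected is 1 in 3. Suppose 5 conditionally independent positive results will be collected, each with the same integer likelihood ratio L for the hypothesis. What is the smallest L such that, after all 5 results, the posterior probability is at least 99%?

Prior odds = (1/3)/(2/3) = 0.5.
Target odds = 0.99/0.01 = 99.
Need L⁵ ≥ 99 ÷ 0.5 = 198.
2⁵ = 32 < 198 ≤ 243 = 3⁵, so L = 3.

3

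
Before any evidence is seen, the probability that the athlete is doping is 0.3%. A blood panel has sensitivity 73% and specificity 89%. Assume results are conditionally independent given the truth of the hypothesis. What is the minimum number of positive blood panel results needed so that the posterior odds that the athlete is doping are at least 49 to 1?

Prior odds = 0.003/0.997 = 3/997.
False-positive rate = 1 − 0.89 = 0.11; likelihood ratio of a positive = 0.73/0.11 = 73/11.
Target odds = 49.
Need (3/997) × (73/11)ⁿ ≥ 49, i.e. (73/11)ⁿ ≥ 48853/3.
(73/11)⁵ ≈12872.1 falls short of 48853/3 but (73/11)⁶ ≈85424.2 reaches it, so n = 6.

6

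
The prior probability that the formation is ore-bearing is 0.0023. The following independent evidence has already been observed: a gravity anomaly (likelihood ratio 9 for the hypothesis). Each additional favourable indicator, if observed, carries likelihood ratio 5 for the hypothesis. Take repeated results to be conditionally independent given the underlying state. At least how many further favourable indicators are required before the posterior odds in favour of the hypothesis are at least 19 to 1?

Prior odds = 0.0023/0.9977 = 23/9977.
Bayes factor of the evidence already in hand = 9.
Odds after that evidence = (23/9977) × 9 = 207/9977.
Target odds = 19.
Need 5ⁿ ≥ 19 ÷ (207/9977) = 189563/207.
5⁴ = 625 falls short of 189563/207 but 5⁵ = 3125 reaches it, so n = 5.

5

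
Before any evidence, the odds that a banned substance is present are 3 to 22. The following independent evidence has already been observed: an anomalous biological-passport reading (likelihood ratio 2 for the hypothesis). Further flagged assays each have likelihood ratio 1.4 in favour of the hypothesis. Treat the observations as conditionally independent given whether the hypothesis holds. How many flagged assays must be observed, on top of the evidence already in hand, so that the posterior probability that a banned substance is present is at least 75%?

8

Prior odds = 3/22.
Bayes factor of the evidence already in hand = 2.
Odds after that evidence = (3/22) × 2 = 3/11.
Target odds = 0.75/0.25 = 3.
Need 1.4ⁿ ≥ 3 ÷ (3/11) = 11.
1.4⁷ = 823543/78125 falls short of 11 but 1.4⁸ = 5764801/390625 reaches it, so n = 8.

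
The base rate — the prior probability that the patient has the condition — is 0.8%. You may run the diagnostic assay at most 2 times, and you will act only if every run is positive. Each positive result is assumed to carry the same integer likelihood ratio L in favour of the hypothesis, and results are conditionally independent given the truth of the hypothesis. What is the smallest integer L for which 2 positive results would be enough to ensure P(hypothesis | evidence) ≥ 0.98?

Prior odds = 0.008/0.992 = 1/124.
Target odds = 0.98/0.02 = 49.
Need L² ≥ 49 ÷ (1/124) = 6076.
77² = 5929 < 6076 ≤ 6084 = 78², so L = 78.

78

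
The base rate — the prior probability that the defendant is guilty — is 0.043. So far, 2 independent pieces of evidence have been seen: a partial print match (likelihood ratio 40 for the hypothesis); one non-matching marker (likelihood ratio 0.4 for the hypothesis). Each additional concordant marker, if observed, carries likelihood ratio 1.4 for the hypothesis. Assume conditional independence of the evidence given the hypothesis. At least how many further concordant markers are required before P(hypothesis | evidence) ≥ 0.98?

13

Prior odds = 0.043/0.957 = 43/957.
Combined Bayes factor of the evidence already in hand = 40 × 0.4 = 16.
Odds after that evidence = (43/957) × 16 = 688/957.
Target odds = 0.98/0.02 = 49.
Need 1.4ⁿ ≥ 49 ÷ (688/957) = 46893/688.
1.4¹² ≈56.6939 falls short of 46893/688 but 1.4¹³ ≈79.3715 reaches it, so n = 13.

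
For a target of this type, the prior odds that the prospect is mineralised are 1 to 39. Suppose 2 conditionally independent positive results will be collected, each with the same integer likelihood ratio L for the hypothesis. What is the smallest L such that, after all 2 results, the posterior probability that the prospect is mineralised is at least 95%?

Prior odds = 1/39.
Target odds = 0.95/0.05 = 19.
Need L² ≥ 19 ÷ (1/39) = 741.
27² = 729 < 741 ≤ 784 = 28², so L = 28.

28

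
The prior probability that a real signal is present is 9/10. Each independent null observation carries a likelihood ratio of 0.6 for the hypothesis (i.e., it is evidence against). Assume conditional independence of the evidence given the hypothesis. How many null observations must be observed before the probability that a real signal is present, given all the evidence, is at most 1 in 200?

Prior odds = 0.9/0.1 = 9.
Likelihood ratio per null observation = 0.6.
Target odds: 0.005 ÷ 0.995 = 1/199.
Require 0.6ⁿ ≤ 1/199 ÷ 9 = 1/1791.
0.6¹⁴ ≈0.000783642 is still above 1/1791 but 0.6¹⁵ ≈0.000470185 is at or below it, so n = 15.

15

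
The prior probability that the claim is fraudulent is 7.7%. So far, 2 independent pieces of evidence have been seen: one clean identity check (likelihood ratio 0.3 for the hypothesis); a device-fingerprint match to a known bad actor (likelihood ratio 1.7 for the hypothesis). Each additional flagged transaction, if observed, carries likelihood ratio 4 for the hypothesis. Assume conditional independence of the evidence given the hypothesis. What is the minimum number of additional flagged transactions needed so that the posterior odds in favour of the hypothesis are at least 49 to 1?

6

Prior odds = 0.077/0.923 = 77/923.
Combined Bayes factor of the evidence already in hand = 0.3 × 1.7 = 0.51.
Odds after that evidence = (77/923) × 0.51 = 3927/92300.
Target odds = 49.
Need 4ⁿ ≥ 49 ÷ (3927/92300) = 646100/561.
4⁵ = 1024 falls short of 646100/561 but 4⁶ = 4096 reaches it, so n = 6.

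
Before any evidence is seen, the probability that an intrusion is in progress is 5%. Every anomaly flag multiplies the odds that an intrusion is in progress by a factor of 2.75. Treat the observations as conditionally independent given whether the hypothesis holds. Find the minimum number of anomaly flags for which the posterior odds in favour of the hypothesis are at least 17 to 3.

Prior odds: 0.05 ÷ 0.95 = 1/19.
Likelihood ratio per anomaly flag = 2.75.
Target odds = 17/3.
Require 2.75ⁿ ≥ 17/3 ÷ (1/19) = 323/3.
2.75⁴ = 57.19140625 falls short of 323/3 but 2.75⁵ = 161051/1024 reaches it, so n = 5.

5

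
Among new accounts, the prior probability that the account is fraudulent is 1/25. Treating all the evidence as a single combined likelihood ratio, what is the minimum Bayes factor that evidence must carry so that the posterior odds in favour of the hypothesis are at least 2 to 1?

48

Prior odds = 0.04/0.96 = 1/24.
Target odds = 2.
Required Bayes factor = 2 ÷ (1/24) = 48.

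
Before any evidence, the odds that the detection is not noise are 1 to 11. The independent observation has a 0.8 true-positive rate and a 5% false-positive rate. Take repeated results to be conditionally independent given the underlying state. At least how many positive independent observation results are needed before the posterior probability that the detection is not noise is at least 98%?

Prior odds = 1/11.
Likelihood ratio of a positive result = 0.8/0.05 = 16.
Target posterior odds = 0.98/0.02 = 49.
Require 16ⁿ ≥ 49 ÷ (1/11) = 539.
16² = 256 falls short of 539 but 16³ = 4096 reaches it, so n = 3.

3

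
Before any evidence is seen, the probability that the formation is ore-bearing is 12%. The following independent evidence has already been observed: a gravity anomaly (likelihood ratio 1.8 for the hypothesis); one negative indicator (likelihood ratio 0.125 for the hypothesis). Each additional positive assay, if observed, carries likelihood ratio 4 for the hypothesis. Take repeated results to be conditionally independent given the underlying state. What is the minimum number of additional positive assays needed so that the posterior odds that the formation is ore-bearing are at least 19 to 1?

5

Prior odds = 0.12/0.88 = 3/22.
Combined Bayes factor of the evidence already in hand = 1.8 × 0.125 = 0.225.
Odds after that evidence = (3/22) × 0.225 = 27/880.
Target odds = 19.
Need 4ⁿ ≥ 19 ÷ (27/880) = 16720/27.
4⁴ = 256 falls short of 16720/27 but 4⁵ = 1024 reaches it, so n = 5.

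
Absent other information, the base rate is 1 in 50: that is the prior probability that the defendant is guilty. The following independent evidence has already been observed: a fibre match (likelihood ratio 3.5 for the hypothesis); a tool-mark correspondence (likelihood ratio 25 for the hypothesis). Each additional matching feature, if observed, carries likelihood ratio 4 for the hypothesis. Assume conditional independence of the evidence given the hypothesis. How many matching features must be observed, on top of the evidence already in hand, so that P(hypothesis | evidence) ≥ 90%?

Prior odds = 0.02/0.98 = 1/49.
Combined Bayes factor of the evidence already in hand = 3.5 × 25 = 87.5.
Odds after that evidence = (1/49) × 87.5 = 25/14.
Target odds = 0.9/0.1 = 9.
Need 4ⁿ ≥ 9 ÷ (25/14) = 5.04.
4¹ = 4 falls short of 5.04 but 4² = 16 reaches it, so n = 2.

2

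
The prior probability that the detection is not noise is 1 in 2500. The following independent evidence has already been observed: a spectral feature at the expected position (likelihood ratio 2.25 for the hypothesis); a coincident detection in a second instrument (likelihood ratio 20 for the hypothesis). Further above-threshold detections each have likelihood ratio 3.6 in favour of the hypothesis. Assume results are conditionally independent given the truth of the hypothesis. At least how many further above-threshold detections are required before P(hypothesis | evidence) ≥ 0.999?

9

Prior odds = 0.0004/0.9996 = 1/2499.
Combined Bayes factor of the evidence already in hand = 2.25 × 20 = 45.
Odds after that evidence = (1/2499) × 45 = 15/833.
Target odds = 0.999/0.001 = 999.
Need 3.6ⁿ ≥ 999 ÷ (15/833) = 55477.8.
3.6⁸ ≈28211.1 falls short of 55477.8 but 3.6⁹ ≈101560 reaches it, so n = 9.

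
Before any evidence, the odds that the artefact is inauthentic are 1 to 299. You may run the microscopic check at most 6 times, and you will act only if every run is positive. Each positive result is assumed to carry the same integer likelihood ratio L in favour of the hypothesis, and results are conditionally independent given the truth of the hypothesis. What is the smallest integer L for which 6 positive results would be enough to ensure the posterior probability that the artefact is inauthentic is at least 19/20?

5

Prior odds = 1/299.
Target odds = 0.95/0.05 = 19.
Need L⁶ ≥ 19 ÷ (1/299) = 5681.
4⁶ = 4096 < 5681 ≤ 15625 = 5⁶, so L = 5.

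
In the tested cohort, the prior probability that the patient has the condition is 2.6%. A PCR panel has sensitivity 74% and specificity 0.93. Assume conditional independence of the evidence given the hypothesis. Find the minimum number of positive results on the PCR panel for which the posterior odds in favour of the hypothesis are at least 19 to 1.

3

Prior odds = 0.026/0.974 = 13/487.
False-positive rate = 1 − 0.93 = 0.07; likelihood ratio of a positive = 0.74/0.07 = 74/7.
Target odds = 19.
Need (13/487) × (74/7)ⁿ ≥ 19, i.e. (74/7)ⁿ ≥ 9253/13.
(74/7)² = 5476/49 falls short of 9253/13 but (74/7)³ = 405224/343 reaches it, so n = 3.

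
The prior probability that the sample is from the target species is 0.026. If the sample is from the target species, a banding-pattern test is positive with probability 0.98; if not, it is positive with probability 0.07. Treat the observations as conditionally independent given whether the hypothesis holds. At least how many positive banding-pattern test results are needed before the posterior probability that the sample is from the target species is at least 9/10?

3

Prior odds: 0.026 ÷ 0.974 = 13/487.
Likelihood ratio of a positive = 0.98/0.07 = 14.
Target posterior odds = 0.9/0.1 = 9.
Require 14ⁿ ≥ 9 ÷ (13/487) = 4383/13.
14² = 196 falls short of 4383/13 but 14³ = 2744 reaches it, so n = 3.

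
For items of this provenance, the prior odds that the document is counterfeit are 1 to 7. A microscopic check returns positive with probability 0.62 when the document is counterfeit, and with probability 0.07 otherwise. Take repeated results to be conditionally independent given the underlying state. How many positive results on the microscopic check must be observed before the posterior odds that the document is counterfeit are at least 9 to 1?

Prior odds = 1/7.
Likelihood ratio of a positive result = 0.62/0.07 = 62/7.
Target odds = 9.
Require (62/7)ⁿ ≥ 9 ÷ (1/7) = 63.
(62/7)¹ = 62/7 falls short of 63 but (62/7)² = 3844/49 reaches it, so n = 2.

2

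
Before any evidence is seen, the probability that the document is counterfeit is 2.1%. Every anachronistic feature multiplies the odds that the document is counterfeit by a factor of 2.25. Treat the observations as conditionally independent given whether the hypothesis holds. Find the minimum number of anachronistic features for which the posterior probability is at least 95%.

Prior odds = 0.021/0.979 = 21/979.
Likelihood ratio per anachronistic feature = 2.25.
Target odds: 0.95 ÷ 0.05 = 19.
Need (21/979) × 2.25ⁿ ≥ 19, i.e. 2.25ⁿ ≥ 18601/21.
2.25⁸ = 43046721/65536 falls short of 18601/21 but 2.25⁹ = 387420489/262144 reaches it, so n = 9.

9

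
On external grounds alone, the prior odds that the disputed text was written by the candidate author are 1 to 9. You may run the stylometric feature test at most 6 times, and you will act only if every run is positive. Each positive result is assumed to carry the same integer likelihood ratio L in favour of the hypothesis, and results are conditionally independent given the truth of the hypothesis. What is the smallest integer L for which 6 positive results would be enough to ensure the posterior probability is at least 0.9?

Prior odds = 1/9.
Target odds = 0.9/0.1 = 9.
Need L⁶ ≥ 9 ÷ (1/9) = 81.
2⁶ = 64 < 81 ≤ 729 = 3⁶, so L = 3.

3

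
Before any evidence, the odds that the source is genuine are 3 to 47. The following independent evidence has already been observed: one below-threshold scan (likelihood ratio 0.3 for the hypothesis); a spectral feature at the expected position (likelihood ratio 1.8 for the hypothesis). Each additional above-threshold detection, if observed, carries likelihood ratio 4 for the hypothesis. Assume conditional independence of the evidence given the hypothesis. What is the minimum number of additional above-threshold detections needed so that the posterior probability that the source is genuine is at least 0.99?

6

Prior odds = 3/47.
Combined Bayes factor of the evidence already in hand = 0.3 × 1.8 = 0.54.
Odds after that evidence = (3/47) × 0.54 = 81/2350.
Target odds = 0.99/0.01 = 99.
Need 4ⁿ ≥ 99 ÷ (81/2350) = 25850/9.
4⁵ = 1024 falls short of 25850/9 but 4⁶ = 4096 reaches it, so n = 6.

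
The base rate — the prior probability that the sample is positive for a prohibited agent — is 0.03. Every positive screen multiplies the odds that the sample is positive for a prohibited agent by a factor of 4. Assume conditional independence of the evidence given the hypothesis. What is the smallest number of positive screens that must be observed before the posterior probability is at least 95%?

Prior odds = 0.03/0.97 = 3/97.
Likelihood ratio per positive screen = 4.
Target odds: 0.95 ÷ 0.05 = 19.
Need (3/97) × 4ⁿ ≥ 19, i.e. 4ⁿ ≥ 1843/3.
4⁴ = 256 falls short of 1843/3 but 4⁵ = 1024 reaches it, so n = 5.

5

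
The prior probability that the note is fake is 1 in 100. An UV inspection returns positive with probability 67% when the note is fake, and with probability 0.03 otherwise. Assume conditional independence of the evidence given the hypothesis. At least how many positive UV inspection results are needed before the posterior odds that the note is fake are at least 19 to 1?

3

Prior odds: 0.01 ÷ 0.99 = 1/99.
Likelihood ratio of a positive result = 0.67/0.03 = 67/3.
Target odds = 19.
Require (67/3)ⁿ ≥ 19 ÷ (1/99) = 1881.
(67/3)² = 4489/9 falls short of 1881 but (67/3)³ = 300763/27 reaches it, so n = 3.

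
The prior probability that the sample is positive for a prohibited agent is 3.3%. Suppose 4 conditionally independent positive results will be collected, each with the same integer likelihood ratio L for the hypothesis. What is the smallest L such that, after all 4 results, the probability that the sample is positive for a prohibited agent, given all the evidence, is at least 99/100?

8

Prior odds = 0.033/0.967 = 33/967.
Target odds = 0.99/0.01 = 99.
Need L⁴ ≥ 99 ÷ (33/967) = 2901.
7⁴ = 2401 < 2901 ≤ 4096 = 8⁴, so L = 8.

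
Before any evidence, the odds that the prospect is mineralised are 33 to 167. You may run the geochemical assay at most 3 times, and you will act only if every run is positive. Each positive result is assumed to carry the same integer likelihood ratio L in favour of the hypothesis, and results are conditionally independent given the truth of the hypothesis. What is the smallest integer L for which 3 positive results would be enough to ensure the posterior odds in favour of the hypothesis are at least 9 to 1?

Prior odds = 33/167.
Target odds = 9.
Need L³ ≥ 9 ÷ (33/167) = 501/11.
3³ = 27 < 501/11 ≤ 64 = 4³, so L = 4.

4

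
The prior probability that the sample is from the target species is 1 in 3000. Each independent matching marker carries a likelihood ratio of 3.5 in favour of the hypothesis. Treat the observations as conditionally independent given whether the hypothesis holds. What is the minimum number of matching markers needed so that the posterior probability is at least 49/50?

10

Prior odds: (1/3000) ÷ (2999/3000) = 1/2999.
Likelihood ratio per matching marker = 3.5.
Target odds: 0.98 ÷ 0.02 = 49.
Require 3.5ⁿ ≥ 49 ÷ (1/2999) = 146951.
3.5⁹ = 40353607/512 falls short of 146951 but 3.5¹⁰ = 282475249/1024 reaches it, so n = 10.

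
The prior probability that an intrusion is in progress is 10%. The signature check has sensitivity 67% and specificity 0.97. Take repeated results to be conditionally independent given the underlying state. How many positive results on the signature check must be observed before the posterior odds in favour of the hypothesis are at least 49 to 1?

Prior odds = 0.1/0.9 = 1/9.
False-positive rate = 1 − 0.97 = 0.03; likelihood ratio of a positive = 0.67/0.03 = 67/3.
Target odds = 49.
Need (1/9) × (67/3)ⁿ ≥ 49, i.e. (67/3)ⁿ ≥ 441.
(67/3)¹ = 67/3 falls short of 441 but (67/3)² = 4489/9 reaches it, so n = 2.

2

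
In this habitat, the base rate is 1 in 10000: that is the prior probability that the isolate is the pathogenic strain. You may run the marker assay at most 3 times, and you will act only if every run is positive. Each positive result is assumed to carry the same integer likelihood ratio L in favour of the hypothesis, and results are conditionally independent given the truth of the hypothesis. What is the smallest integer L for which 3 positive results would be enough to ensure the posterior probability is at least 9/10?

45

Prior odds = 0.0001/0.9999 = 1/9999.
Target odds = 0.9/0.1 = 9.
Need L³ ≥ 9 ÷ (1/9999) = 89991.
44³ = 85184 < 89991 ≤ 91125 = 45³, so L = 45.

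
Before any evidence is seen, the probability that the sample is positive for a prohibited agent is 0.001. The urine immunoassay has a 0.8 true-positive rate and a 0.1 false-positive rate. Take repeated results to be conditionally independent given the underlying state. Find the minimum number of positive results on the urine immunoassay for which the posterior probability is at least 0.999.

7

Prior odds: 0.001 ÷ 0.999 = 1/999.
Likelihood ratio of a positive result = 0.8/0.1 = 8.
Target odds: 0.999 ÷ 0.001 = 999.
Need (1/999) × 8ⁿ ≥ 999, i.e. 8ⁿ ≥ 998001.
8⁶ = 262144 falls short of 998001 but 8⁷ = 2097152 reaches it, so n = 7.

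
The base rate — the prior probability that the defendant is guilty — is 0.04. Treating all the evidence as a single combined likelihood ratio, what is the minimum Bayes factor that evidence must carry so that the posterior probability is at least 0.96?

576

Prior odds = 0.04/0.96 = 1/24.
Target odds = 0.96/0.04 = 24.
Required Bayes factor = 24 ÷ (1/24) = 576.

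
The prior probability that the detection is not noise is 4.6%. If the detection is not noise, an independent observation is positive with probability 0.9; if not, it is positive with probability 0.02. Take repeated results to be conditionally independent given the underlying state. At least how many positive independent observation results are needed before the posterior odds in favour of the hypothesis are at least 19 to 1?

2

Prior odds: 0.046 ÷ 0.954 = 23/477.
Likelihood ratio of a positive = 0.9/0.02 = 45.
Target odds = 19.
Require 45ⁿ ≥ 19 ÷ (23/477) = 9063/23.
45¹ = 45 falls short of 9063/23 but 45² = 2025 reaches it, so n = 2.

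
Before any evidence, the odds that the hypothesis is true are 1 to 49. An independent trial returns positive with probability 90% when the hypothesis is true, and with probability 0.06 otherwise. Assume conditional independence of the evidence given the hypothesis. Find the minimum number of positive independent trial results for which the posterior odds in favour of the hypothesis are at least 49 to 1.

Prior odds = 1/49.
Likelihood ratio of a positive result = 0.9/0.06 = 15.
Target odds = 49.
Need (1/49) × 15ⁿ ≥ 49, i.e. 15ⁿ ≥ 2401.
15² = 225 falls short of 2401 but 15³ = 3375 reaches it, so n = 3.

3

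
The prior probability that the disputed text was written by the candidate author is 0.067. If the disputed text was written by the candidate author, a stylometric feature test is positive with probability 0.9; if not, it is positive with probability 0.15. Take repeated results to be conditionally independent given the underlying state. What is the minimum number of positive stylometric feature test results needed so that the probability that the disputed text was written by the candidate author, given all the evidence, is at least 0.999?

6

Prior odds: 0.067 ÷ 0.933 = 67/933.
Likelihood ratio of a positive = 0.9/0.15 = 6.
Target posterior odds = 0.999/0.001 = 999.
Require 6ⁿ ≥ 999 ÷ (67/933) = 932067/67.
6⁵ = 7776 falls short of 932067/67 but 6⁶ = 46656 reaches it, so n = 6.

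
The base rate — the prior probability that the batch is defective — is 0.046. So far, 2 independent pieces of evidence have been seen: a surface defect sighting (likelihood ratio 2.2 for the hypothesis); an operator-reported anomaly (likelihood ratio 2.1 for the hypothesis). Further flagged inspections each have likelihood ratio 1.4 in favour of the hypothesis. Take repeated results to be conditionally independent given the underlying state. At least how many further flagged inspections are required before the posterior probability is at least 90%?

Prior odds = 0.046/0.954 = 23/477.
Combined Bayes factor of the evidence already in hand = 2.2 × 2.1 = 4.62.
Odds after that evidence = (23/477) × 4.62 = 1771/7950.
Target odds = 0.9/0.1 = 9.
Need 1.4ⁿ ≥ 9 ÷ (1771/7950) = 71550/1771.
1.4¹⁰ = 282475249/9765625 falls short of 71550/1771 but 1.4¹¹ ≈40.4957 reaches it, so n = 11.

11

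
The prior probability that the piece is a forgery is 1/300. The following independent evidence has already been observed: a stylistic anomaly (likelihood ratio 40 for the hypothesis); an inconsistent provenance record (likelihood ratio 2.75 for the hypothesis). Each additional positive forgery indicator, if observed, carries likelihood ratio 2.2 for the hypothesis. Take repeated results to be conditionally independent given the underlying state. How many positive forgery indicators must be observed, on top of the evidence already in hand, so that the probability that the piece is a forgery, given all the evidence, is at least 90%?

Prior odds = (1/300)/(299/300) = 1/299.
Combined Bayes factor of the evidence already in hand = 40 × 2.75 = 110.
Odds after that evidence = (1/299) × 110 = 110/299.
Target odds = 0.9/0.1 = 9.
Need 2.2ⁿ ≥ 9 ÷ (110/299) = 2691/110.
2.2⁴ = 23.4256 falls short of 2691/110 but 2.2⁵ = 51.53632 reaches it, so n = 5.

5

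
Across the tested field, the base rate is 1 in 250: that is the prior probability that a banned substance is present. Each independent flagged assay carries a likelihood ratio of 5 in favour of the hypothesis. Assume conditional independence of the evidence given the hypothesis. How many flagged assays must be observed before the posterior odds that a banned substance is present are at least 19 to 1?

6

Prior odds: 0.004 ÷ 0.996 = 1/249.
Likelihood ratio per flagged assay = 5.
Target odds = 19.
Require 5ⁿ ≥ 19 ÷ (1/249) = 4731.
5⁵ = 3125 falls short of 4731 but 5⁶ = 15625 reaches it, so n = 6.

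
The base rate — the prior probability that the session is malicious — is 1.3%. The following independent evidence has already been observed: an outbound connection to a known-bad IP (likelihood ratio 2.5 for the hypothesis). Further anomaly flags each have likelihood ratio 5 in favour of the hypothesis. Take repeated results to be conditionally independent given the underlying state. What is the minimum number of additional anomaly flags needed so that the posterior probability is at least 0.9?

Prior odds = 0.013/0.987 = 13/987.
Bayes factor of the evidence already in hand = 2.5.
Odds after that evidence = (13/987) × 2.5 = 65/1974.
Target odds = 0.9/0.1 = 9.
Need 5ⁿ ≥ 9 ÷ (65/1974) = 17766/65.
5³ = 125 falls short of 17766/65 but 5⁴ = 625 reaches it, so n = 4.

4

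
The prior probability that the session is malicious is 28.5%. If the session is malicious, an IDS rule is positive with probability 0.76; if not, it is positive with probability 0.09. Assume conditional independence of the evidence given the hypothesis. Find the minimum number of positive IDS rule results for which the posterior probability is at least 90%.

Prior odds: 0.285 ÷ 0.715 = 57/143.
Likelihood ratio of a positive = 0.76/0.09 = 76/9.
Target posterior odds = 0.9/0.1 = 9.
Need (57/143) × (76/9)ⁿ ≥ 9, i.e. (76/9)ⁿ ≥ 429/19.
(76/9)¹ = 76/9 falls short of 429/19 but (76/9)² = 5776/81 reaches it, so n = 2.

2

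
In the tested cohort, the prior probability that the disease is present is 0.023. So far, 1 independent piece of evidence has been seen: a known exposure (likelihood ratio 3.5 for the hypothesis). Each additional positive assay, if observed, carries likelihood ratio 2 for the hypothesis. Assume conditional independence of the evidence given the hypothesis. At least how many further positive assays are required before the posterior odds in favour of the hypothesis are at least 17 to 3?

7

Prior odds = 0.023/0.977 = 23/977.
Bayes factor of the evidence already in hand = 3.5.
Odds after that evidence = (23/977) × 3.5 = 161/1954.
Target odds = 17/3.
Need 2ⁿ ≥ 17/3 ÷ (161/1954) = 33218/483.
2⁶ = 64 falls short of 33218/483 but 2⁷ = 128 reaches it, so n = 7.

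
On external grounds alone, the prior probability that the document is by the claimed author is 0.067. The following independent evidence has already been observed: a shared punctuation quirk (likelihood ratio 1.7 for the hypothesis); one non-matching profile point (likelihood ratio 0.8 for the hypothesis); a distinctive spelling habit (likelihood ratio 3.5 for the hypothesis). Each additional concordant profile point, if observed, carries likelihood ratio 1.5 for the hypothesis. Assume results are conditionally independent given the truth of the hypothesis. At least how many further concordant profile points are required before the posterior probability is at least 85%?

7

Prior odds = 0.067/0.933 = 67/933.
Combined Bayes factor of the evidence already in hand = 1.7 × 0.8 × 3.5 = 4.76.
Odds after that evidence = (67/933) × 4.76 = 7973/23325.
Target odds = 0.85/0.15 = 17/3.
Need 1.5ⁿ ≥ 17/3 ÷ (7973/23325) = 7775/469.
1.5⁶ = 11.390625 falls short of 7775/469 but 1.5⁷ = 17.0859375 reaches it, so n = 7.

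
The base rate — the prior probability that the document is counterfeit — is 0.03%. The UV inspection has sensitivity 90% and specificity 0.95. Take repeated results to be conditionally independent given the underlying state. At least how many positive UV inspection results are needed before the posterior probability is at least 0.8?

Prior odds = 0.0003/0.9997 = 3/9997.
False-positive rate = 1 − 0.95 = 0.05; likelihood ratio of a positive = 0.9/0.05 = 18.
Target posterior odds = 0.8/0.2 = 4.
Need (3/9997) × 18ⁿ ≥ 4, i.e. 18ⁿ ≥ 39988/3.
18³ = 5832 falls short of 39988/3 but 18⁴ = 104976 reaches it, so n = 4.

4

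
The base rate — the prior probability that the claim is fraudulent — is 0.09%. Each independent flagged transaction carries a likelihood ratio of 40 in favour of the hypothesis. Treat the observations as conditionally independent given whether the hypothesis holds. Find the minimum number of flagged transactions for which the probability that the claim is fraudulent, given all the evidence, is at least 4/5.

Prior odds: 0.0009 ÷ 0.9991 = 9/9991.
Likelihood ratio per flagged transaction = 40.
Target odds: 0.8 ÷ 0.2 = 4.
Require 40ⁿ ≥ 4 ÷ (9/9991) = 39964/9.
40² = 1600 falls short of 39964/9 but 40³ = 64000 reaches it, so n = 3.

3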